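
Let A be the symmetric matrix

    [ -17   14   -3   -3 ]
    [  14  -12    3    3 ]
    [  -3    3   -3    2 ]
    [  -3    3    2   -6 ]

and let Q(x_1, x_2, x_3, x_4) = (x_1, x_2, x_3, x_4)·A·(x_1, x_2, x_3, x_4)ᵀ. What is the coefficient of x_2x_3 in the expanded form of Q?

The coefficient of x_2x_3 is A[2,3] + A[3,2] = 2·3 = 6.

6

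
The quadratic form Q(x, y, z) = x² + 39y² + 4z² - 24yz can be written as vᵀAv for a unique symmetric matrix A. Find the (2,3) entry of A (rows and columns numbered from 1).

The coefficient of y·z in Q is -24. For a symmetric A this equals A[2,3] + A[3,2] = 2·A[2,3].
So A[2,3] = -24/2 = -12.

-12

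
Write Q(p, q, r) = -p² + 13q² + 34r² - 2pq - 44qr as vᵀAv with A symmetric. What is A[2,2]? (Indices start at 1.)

The coefficient of q² in Q is 13, and that is exactly A[2,2].

13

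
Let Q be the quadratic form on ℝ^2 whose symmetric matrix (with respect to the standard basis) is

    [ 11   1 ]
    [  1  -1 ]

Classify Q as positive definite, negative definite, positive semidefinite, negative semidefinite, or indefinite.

indefinite

An LDLᵀ factorisation of A has diagonal entries 11, -12/11.
That gives 1 positive, 1 negative pivots.
Hence Q is indefinite.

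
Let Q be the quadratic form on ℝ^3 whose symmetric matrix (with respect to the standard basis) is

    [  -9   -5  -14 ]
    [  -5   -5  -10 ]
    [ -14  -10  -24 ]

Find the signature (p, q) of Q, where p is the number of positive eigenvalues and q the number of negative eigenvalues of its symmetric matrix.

Row-reducing A symmetrically gives the diagonal entries -9, -20/9, 0.
So there are 2 negative, 1 zero pivots.

(0, 2)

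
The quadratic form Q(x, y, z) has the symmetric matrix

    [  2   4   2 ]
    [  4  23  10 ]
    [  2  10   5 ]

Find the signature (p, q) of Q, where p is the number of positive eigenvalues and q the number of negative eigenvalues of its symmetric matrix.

(3, 0)

An LDLᵀ factorisation of A has diagonal entries 2, 15, 3/5.
Counting signs: 3 positive.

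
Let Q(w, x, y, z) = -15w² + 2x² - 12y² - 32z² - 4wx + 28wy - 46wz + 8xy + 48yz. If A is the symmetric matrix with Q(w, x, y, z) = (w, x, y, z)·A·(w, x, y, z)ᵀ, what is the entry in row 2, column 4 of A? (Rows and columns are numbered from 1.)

0

The coefficient of x·z in Q is 0. For a symmetric A this equals A[2,4] + A[4,2] = 2·A[2,4].
So A[2,4] = 0/2 = 0.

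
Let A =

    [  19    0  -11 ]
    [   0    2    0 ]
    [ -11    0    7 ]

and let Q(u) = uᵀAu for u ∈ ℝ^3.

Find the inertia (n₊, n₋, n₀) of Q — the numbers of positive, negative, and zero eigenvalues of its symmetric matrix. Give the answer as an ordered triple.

(3, 0, 0)

Row-reducing A symmetrically gives the diagonal entries 19, 2, 12/19.
So there are 3 positive pivots.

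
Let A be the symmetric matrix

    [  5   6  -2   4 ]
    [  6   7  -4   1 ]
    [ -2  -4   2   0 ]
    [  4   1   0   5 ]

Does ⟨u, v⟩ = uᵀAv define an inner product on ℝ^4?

Symmetric row and column elimination reduces A to a congruent diagonal form with pivots 5, -1/5, 14, 6/7.
That gives 3 positive, 1 negative pivots.
Hence Q is indefinite.
⟨·,·⟩ is an inner product exactly when A is positive definite.

no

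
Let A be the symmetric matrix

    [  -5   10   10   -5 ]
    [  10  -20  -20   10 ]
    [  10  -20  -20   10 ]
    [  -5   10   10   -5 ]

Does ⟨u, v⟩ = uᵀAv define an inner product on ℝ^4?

no

Row-reducing A symmetrically gives the diagonal entries -5, 0, 0, 0.
That gives 1 negative, 3 zero pivots.
Hence Q is negative semidefinite.
⟨·,·⟩ is an inner product exactly when A is positive definite.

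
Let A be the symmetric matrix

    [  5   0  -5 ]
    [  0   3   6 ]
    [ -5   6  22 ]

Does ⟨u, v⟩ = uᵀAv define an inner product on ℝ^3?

Applying the same elementary operations to the rows and columns of A produces a congruent diagonal matrix with entries 5, 3, 5.
Counting signs: 3 positive.
Hence Q is positive definite.
⟨·,·⟩ is an inner product exactly when A is positive definite.

yes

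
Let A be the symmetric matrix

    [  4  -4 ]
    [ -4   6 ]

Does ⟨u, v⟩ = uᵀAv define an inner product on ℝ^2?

yes

Congruent diagonalization of A (simultaneous row and column reduction) yields pivots 4, 2.
That gives 2 positive pivots.
Hence Q is positive definite.
⟨·,·⟩ is an inner product exactly when A is positive definite.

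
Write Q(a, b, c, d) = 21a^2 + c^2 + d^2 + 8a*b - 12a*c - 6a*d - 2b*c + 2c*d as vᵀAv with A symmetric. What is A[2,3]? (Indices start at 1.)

The coefficient of b·c in Q is -2. For a symmetric A this equals A[2,3] + A[3,2] = 2·A[2,3].
So A[2,3] = -2/2 = -1.

-1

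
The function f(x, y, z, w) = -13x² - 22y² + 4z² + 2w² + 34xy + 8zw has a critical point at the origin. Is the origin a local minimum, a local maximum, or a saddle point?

saddle point

The Hessian at the origin is H = [[-26, 34, 0, 0], [34, -44, 0, 0], [0, 0, 8, 8], [0, 0, 8, 4]].
An LDLᵀ factorisation of H has diagonal entries -26, 6/13, 8, -4.
Counting signs: 2 positive, 2 negative.
H is indefinite, so the origin is a saddle point.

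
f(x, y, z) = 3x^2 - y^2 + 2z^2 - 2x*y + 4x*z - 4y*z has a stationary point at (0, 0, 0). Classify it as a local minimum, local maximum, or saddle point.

saddle point

The Hessian at the origin is H = [[6, -2, 4], [-2, -2, -4], [4, -4, 4]].
Applying the same elementary operations to the rows and columns of H produces a congruent diagonal matrix with entries 6, -8/3, 4.
So there are 2 positive, 1 negative pivots.
H is indefinite, so the origin is a saddle point.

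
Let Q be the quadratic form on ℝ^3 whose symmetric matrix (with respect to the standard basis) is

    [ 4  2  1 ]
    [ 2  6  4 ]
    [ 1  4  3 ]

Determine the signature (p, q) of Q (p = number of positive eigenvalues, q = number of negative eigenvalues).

Row-reducing A symmetrically gives the diagonal entries 4, 5, 3/10.
That gives 3 positive pivots.

(3, 0)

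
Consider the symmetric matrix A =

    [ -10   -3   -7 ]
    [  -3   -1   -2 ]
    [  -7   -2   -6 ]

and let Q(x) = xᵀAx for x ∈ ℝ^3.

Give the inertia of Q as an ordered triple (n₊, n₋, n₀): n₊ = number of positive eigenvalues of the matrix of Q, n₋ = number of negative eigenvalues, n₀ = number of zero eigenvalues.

(0, 3, 0)

Row-reducing A symmetrically gives the diagonal entries -10, -1/10, -1.
That gives 3 negative pivots.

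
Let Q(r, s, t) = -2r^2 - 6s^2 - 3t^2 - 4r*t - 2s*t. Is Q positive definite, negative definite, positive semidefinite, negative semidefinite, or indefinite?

negative definite

The symmetric matrix is A = [[-2, 0, -2], [0, -6, -1], [-2, -1, -3]].
Row-reducing A symmetrically gives the diagonal entries -2, -6, -5/6.
Counting signs: 3 negative.
Hence Q is negative definite.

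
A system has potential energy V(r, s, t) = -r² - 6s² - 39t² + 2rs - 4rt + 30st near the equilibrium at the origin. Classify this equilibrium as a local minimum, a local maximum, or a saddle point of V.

The Hessian at the origin is H = [[-2, 2, -4], [2, -12, 30], [-4, 30, -78]].
Applying the same elementary operations to the rows and columns of H produces a congruent diagonal matrix with entries -2, -10, -12/5.
Counting signs: 3 negative.
H is negative definite, so the origin is a strict local maximum.

local maximum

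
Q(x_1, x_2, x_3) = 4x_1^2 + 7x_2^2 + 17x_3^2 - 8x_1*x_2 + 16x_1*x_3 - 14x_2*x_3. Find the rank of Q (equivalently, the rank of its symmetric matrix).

3

The symmetric matrix is A = [[4, -4, 8], [-4, 7, -7], [8, -7, 17]].
Applying the same elementary operations to the rows and columns of A produces a congruent diagonal matrix with entries 4, 3, 2/3.
So there are 3 positive pivots.
The rank is the number of nonzero pivots: 3.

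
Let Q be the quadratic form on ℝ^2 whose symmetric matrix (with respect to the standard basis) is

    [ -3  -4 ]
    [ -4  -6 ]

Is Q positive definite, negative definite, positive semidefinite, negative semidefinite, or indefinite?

For the 2×2 matrix [[-3, -4], [-4, -6]]: det = -3·-6 − (-4)² = 2, trace = -9.
det > 0 so both eigenvalues share the sign of the trace; trace = -9 < 0 ⇒ both negative.

negative definite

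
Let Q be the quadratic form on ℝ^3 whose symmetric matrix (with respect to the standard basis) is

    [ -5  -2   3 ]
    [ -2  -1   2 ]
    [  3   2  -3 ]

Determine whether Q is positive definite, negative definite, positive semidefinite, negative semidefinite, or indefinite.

indefinite

An LDLᵀ factorisation of A has diagonal entries -5, -1/5, 2.
Counting signs: 1 positive, 2 negative.
Hence Q is indefinite.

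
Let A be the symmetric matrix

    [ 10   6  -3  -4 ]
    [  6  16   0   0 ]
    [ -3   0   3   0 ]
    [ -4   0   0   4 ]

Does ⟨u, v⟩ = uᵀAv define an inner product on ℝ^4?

yes

Leading principal minors: Δ_1 = 10, Δ_2 = 124, Δ_3 = 228, Δ_4 = 144.
All leading principal minors are positive, so by Sylvester's criterion Q is positive definite.
⟨·,·⟩ is an inner product exactly when A is positive definite.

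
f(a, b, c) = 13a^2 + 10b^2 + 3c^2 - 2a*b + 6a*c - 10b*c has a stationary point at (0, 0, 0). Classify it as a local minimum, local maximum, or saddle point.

local minimum

The Hessian at the origin is H = [[26, -2, 6], [-2, 20, -10], [6, -10, 6]].
Congruent diagonalization of H (simultaneous row and column reduction) yields pivots 26, 258/13, 4/129.
So there are 3 positive pivots.
H is positive definite, so the origin is a strict local minimum.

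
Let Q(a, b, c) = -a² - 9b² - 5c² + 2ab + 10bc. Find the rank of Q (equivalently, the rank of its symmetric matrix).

3

The associated matrix is A = [[-1, 1, 0], [1, -9, 5], [0, 5, -5]].
Symmetric row and column elimination reduces A to a congruent diagonal form with pivots -1, -8, -15/8.
So there are 3 negative pivots.
The rank is the number of nonzero pivots: 3.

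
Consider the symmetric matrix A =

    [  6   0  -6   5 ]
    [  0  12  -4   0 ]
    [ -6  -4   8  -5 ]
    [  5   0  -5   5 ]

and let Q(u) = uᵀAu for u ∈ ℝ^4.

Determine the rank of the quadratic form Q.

4

An LDLᵀ factorisation of A has diagonal entries 6, 12, 2/3, 5/6.
Counting signs: 4 positive.
The rank is the number of nonzero pivots: 4.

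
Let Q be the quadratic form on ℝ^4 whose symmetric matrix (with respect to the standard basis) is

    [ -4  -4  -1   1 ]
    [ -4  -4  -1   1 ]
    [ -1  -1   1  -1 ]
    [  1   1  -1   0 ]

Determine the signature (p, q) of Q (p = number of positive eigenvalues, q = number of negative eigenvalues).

(1, 2)

Symmetric row and column elimination reduces A to a congruent diagonal form with pivots -4, 0, 5/4, -1.
Counting signs: 1 positive, 2 negative, 1 zero.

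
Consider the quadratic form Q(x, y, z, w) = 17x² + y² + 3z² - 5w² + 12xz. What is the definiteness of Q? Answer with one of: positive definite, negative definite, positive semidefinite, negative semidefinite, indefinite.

Write A = [[17, 0, 6, 0], [0, 1, 0, 0], [6, 0, 3, 0], [0, 0, 0, -5]].
Congruent diagonalization of A (simultaneous row and column reduction) yields pivots 17, 1, 15/17, -5.
Counting signs: 3 positive, 1 negative.
Hence Q is indefinite.

indefinite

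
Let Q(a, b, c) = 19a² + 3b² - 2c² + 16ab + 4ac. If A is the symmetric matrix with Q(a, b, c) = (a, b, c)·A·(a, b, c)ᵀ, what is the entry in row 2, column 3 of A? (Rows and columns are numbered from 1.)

The coefficient of b·c in Q is 0. For a symmetric A this equals A[2,3] + A[3,2] = 2·A[2,3].
So A[2,3] = 0/2 = 0.

0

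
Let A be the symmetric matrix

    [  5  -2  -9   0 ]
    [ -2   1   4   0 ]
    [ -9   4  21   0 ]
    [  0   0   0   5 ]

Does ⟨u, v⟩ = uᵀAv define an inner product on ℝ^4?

Applying the same elementary operations to the rows and columns of A produces a congruent diagonal matrix with entries 5, 1/5, 4, 5.
That gives 4 positive pivots.
Hence Q is positive definite.
⟨·,·⟩ is an inner product exactly when A is positive definite.

yes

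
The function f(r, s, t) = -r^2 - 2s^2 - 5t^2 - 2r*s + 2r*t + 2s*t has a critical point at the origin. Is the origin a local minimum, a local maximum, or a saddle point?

local maximum

The Hessian at the origin is H = [[-2, -2, 2], [-2, -4, 2], [2, 2, -10]].
An LDLᵀ factorisation of H has diagonal entries -2, -2, -8.
Counting signs: 3 negative.
H is negative definite, so the origin is a strict local maximum.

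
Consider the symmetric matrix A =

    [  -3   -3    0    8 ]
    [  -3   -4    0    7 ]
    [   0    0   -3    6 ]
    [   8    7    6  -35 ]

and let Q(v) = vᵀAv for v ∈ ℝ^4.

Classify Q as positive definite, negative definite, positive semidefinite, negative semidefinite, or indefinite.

Congruent diagonalization of A (simultaneous row and column reduction) yields pivots -3, -1, -3, -2/3.
Counting signs: 4 negative.
Hence Q is negative definite.

negative definite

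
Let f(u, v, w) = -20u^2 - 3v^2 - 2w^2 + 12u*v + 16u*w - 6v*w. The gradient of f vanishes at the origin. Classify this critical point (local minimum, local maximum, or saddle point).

saddle point

The Hessian at the origin is H = [[-40, 12, 16], [12, -6, -6], [16, -6, -4]].
An LDLᵀ factorisation of H has diagonal entries -40, -12/5, 3.
That gives 1 positive, 2 negative pivots.
H is indefinite, so the origin is a saddle point.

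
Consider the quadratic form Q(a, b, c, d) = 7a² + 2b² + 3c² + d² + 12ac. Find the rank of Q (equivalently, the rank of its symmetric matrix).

4

Write A = [[7, 0, 6, 0], [0, 2, 0, 0], [6, 0, 3, 0], [0, 0, 0, 1]].
Applying the same elementary operations to the rows and columns of A produces a congruent diagonal matrix with entries 7, 2, -15/7, 1.
Counting signs: 3 positive, 1 negative.
The rank is the number of nonzero pivots: 4.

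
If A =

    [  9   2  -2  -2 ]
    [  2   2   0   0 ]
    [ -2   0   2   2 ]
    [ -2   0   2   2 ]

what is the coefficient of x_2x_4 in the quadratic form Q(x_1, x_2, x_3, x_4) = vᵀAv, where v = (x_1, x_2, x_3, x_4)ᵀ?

0

The coefficient of x_2x_4 is A[2,4] + A[4,2] = 2·0 = 0.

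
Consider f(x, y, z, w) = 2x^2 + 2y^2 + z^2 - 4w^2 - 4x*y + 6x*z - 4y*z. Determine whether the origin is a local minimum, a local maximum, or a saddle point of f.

The Hessian at the origin is H = [[4, -4, 6, 0], [-4, 4, -4, 0], [6, -4, 2, 0], [0, 0, 0, -8]].
H is indefinite, so the origin is a saddle point.

saddle point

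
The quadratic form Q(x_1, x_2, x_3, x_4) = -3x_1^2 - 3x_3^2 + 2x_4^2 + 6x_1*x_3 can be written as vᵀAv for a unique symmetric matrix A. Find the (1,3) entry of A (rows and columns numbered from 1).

3

The coefficient of x_1·x_3 in Q is 6. For a symmetric A this equals A[1,3] + A[3,1] = 2·A[1,3].
So A[1,3] = 6/2 = 3.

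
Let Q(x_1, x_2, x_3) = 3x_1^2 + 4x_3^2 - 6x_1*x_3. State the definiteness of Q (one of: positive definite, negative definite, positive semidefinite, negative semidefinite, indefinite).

The associated matrix is A = [[3, 0, -3], [0, 0, 0], [-3, 0, 4]].
Symmetric row and column elimination reduces A to a congruent diagonal form with pivots 3, 0, 1.
That gives 2 positive, 1 zero pivots.
Hence Q is positive semidefinite.

positive semidefinite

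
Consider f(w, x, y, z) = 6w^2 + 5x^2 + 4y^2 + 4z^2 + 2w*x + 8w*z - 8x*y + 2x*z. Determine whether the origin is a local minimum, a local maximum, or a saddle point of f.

The Hessian at the origin is H = [[12, 2, 0, 8], [2, 10, -8, 2], [0, -8, 8, 0], [8, 2, 0, 8]].
Applying the same elementary operations to the rows and columns of H produces a congruent diagonal matrix with entries 12, 29/3, 40/29, 12/5.
That gives 4 positive pivots.
H is positive definite, so the origin is a strict local minimum.

local minimum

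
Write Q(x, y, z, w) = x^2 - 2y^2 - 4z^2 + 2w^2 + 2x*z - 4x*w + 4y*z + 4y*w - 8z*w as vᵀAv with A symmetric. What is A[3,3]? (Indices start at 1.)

The coefficient of z^2 in Q is -4, and that is exactly A[3,3].

-4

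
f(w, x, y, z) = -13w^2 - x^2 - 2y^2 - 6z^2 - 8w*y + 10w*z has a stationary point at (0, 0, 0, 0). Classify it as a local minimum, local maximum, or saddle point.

The Hessian at the origin is H = [[-26, 0, -8, 10], [0, -2, 0, 0], [-8, 0, -4, 0], [10, 0, 0, -12]].
Row-reducing H symmetrically gives the diagonal entries -26, -2, -20/13, -2.
So there are 4 negative pivots.
H is negative definite, so the origin is a strict local maximum.

local maximum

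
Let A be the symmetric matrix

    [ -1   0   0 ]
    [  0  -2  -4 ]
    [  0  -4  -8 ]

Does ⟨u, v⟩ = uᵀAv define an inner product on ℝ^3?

no

Applying the same elementary operations to the rows and columns of A produces a congruent diagonal matrix with entries -1, -2, 0.
Counting signs: 2 negative, 1 zero.
Hence Q is negative semidefinite.
⟨·,·⟩ is an inner product exactly when A is positive definite.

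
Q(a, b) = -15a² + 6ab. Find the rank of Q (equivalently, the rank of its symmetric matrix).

2

The associated matrix is A = [[-15, 3], [3, 0]].
Symmetric row and column elimination reduces A to a congruent diagonal form with pivots -15, 3/5.
Counting signs: 1 positive, 1 negative.
The rank is the number of nonzero pivots: 2.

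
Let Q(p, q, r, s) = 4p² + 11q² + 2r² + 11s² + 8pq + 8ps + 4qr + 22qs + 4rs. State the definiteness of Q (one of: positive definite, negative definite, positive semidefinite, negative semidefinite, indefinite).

positive semidefinite

The associated matrix is A = [[4, 4, 0, 4], [4, 11, 2, 11], [0, 2, 2, 2], [4, 11, 2, 11]].
Congruent diagonalization of A (simultaneous row and column reduction) yields pivots 4, 7, 10/7, 0.
That gives 3 positive, 1 zero pivots.
Hence Q is positive semidefinite.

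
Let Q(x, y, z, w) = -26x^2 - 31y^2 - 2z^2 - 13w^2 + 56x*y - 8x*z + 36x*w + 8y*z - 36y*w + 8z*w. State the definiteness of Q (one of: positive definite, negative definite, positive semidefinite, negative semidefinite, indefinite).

indefinite

The associated matrix is A = [[-26, 28, -4, 18], [28, -31, 4, -18], [-4, 4, -2, 4], [18, -18, 4, -13]].
An LDLᵀ factorisation of A has diagonal entries -26, -11/13, -14/11, 15/7.
That gives 1 positive, 3 negative pivots.
Hence Q is indefinite.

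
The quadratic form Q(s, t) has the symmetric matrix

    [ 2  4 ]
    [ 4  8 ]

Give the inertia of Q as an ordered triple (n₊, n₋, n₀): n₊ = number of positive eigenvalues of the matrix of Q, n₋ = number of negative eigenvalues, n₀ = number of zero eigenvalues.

(1, 0, 1)

Row-reducing A symmetrically gives the diagonal entries 2, 0.
That gives 1 positive, 1 zero pivots.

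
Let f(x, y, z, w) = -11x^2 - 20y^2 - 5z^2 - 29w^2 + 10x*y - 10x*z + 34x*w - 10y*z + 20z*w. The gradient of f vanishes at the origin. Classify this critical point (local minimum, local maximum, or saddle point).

saddle point

The Hessian at the origin is H = [[-22, 10, -10, 34], [10, -40, -10, 0], [-10, -10, -10, 20], [34, 0, 20, -58]].
Congruent diagonalization of H (simultaneous row and column reduction) yields pivots -22, -390/11, 20/39, -5.
Counting signs: 1 positive, 3 negative.
H is indefinite, so the origin is a saddle point.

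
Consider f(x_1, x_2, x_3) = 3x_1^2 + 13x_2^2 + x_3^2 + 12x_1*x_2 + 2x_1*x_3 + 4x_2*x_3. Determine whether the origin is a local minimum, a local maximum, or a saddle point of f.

local minimum

The Hessian at the origin is H = [[6, 12, 2], [12, 26, 4], [2, 4, 2]].
Symmetric row and column elimination reduces H to a congruent diagonal form with pivots 6, 2, 4/3.
So there are 3 positive pivots.
H is positive definite, so the origin is a strict local minimum.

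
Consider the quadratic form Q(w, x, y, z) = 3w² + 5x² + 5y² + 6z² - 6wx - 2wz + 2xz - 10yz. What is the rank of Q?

Write A = [[3, -3, 0, -1], [-3, 5, 0, 1], [0, 0, 5, -5], [-1, 1, -5, 6]].
An LDLᵀ factorisation of A has diagonal entries 3, 2, 5, 2/3.
That gives 4 positive pivots.
The rank is the number of nonzero pivots: 4.

4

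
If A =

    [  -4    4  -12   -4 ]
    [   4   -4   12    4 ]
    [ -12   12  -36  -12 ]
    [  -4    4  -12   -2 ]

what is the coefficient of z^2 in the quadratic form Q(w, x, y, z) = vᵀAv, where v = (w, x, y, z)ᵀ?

The coefficient of z^2 is the diagonal entry A[4,4] = -2.

-2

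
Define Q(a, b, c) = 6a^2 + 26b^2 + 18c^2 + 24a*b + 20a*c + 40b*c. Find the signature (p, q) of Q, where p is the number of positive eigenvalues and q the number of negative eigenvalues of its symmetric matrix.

(3, 0)

The associated matrix is A = [[6, 12, 10], [12, 26, 20], [10, 20, 18]].
An LDLᵀ factorisation of A has diagonal entries 6, 2, 4/3.
So there are 3 positive pivots.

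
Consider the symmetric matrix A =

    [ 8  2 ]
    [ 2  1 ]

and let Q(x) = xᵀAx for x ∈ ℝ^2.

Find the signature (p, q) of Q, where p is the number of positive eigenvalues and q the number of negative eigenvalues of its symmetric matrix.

(2, 0)

Applying the same elementary operations to the rows and columns of A produces a congruent diagonal matrix with entries 8, 1/2.
So there are 2 positive pivots.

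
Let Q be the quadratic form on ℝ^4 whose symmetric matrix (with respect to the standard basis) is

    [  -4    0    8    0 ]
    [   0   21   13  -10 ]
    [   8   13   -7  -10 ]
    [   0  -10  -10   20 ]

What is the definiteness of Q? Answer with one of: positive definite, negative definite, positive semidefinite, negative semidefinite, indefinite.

indefinite

Applying the same elementary operations to the rows and columns of A produces a congruent diagonal matrix with entries -4, 21, 20/21, 0.
Counting signs: 2 positive, 1 negative, 1 zero.
Hence Q is indefinite.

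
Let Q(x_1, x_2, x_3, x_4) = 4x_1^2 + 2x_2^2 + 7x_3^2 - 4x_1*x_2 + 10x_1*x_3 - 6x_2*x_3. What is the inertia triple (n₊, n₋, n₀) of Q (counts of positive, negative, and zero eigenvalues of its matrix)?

(3, 0, 1)

Write A = [[4, -2, 5, 0], [-2, 2, -3, 0], [5, -3, 7, 0], [0, 0, 0, 0]].
Row-reducing A symmetrically gives the diagonal entries 4, 1, 1/2, 0.
That gives 3 positive, 1 zero pivots.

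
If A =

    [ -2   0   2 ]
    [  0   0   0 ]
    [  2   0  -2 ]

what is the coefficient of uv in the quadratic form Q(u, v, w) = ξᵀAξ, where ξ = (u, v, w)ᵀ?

0

The coefficient of uv is A[1,2] + A[2,1] = 2·0 = 0.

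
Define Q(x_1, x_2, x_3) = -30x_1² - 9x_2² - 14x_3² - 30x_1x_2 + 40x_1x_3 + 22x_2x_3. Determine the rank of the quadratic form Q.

2

Write A = [[-30, -15, 20], [-15, -9, 11], [20, 11, -14]].
Row-reducing A symmetrically gives the diagonal entries -30, -3/2, 0.
Counting signs: 2 negative, 1 zero.
The rank is the number of nonzero pivots: 2.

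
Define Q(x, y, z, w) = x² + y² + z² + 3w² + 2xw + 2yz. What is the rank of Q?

The associated matrix is A = [[1, 0, 0, 1], [0, 1, 1, 0], [0, 1, 1, 0], [1, 0, 0, 3]].
Congruent diagonalization of A (simultaneous row and column reduction) yields pivots 1, 1, 0, 2.
That gives 3 positive, 1 zero pivots.
The rank is the number of nonzero pivots: 3.

3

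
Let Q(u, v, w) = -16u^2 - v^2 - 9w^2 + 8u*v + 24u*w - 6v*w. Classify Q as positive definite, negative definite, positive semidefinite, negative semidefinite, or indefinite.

Write A = [[-16, 4, 12], [4, -1, -3], [12, -3, -9]].
Congruent diagonalization of A (simultaneous row and column reduction) yields pivots -16, 0, 0.
That gives 1 negative, 2 zero pivots.
Hence Q is negative semidefinite.

negative semidefinite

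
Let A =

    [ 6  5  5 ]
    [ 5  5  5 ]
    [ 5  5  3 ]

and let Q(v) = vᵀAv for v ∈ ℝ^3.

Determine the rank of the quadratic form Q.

Row-reducing A symmetrically gives the diagonal entries 6, 5/6, -2.
So there are 2 positive, 1 negative pivots.
The rank is the number of nonzero pivots: 3.

3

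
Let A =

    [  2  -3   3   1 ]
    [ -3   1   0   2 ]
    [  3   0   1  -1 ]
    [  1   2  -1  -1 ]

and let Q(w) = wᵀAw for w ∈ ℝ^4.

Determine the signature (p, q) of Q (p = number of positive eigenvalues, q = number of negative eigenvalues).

(3, 1)

Congruent diagonalization of A (simultaneous row and column reduction) yields pivots 2, -7/2, 16/7, 1/4.
That gives 3 positive, 1 negative pivots.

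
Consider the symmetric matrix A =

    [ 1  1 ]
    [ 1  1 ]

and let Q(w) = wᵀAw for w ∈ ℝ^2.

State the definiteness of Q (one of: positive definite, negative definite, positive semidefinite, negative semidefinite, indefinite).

For the 2×2 matrix [[1, 1], [1, 1]]: det = 1·1 − (1)² = 0, trace = 2.
det = 0 so one eigenvalue is zero; the form is semidefinite with the sign of the trace.

positive semidefinite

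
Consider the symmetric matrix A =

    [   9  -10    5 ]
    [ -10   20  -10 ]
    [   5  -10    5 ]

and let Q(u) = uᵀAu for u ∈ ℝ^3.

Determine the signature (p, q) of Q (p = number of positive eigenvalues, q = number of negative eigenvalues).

Congruent diagonalization of A (simultaneous row and column reduction) yields pivots 9, 80/9, 0.
So there are 2 positive, 1 zero pivots.

(2, 0)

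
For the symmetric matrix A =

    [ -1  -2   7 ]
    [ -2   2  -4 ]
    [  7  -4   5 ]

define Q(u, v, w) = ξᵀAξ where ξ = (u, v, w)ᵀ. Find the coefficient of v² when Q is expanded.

The coefficient of v² is the diagonal entry A[2,2] = 2.

2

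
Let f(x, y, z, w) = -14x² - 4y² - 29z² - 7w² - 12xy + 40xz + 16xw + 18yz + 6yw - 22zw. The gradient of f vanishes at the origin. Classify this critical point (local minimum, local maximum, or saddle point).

The Hessian at the origin is H = [[-28, -12, 40, 16], [-12, -8, 18, 6], [40, 18, -58, -22], [16, 6, -22, -14]].
Row-reducing H symmetrically gives the diagonal entries -28, -20/7, -3/5, -4.
Counting signs: 4 negative.
H is negative definite, so the origin is a strict local maximum.

local maximum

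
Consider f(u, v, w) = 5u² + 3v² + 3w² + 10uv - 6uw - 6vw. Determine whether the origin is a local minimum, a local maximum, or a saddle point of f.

The Hessian at the origin is H = [[10, 10, -6], [10, 6, -6], [-6, -6, 6]].
Row-reducing H symmetrically gives the diagonal entries 10, -4, 12/5.
Counting signs: 2 positive, 1 negative.
H is indefinite, so the origin is a saddle point.

saddle point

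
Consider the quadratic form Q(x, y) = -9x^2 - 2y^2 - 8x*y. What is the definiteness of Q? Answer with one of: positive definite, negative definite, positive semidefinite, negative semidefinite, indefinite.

The symmetric matrix of Q is [[-9, -4], [-4, -2]].
For the 2×2 matrix [[-9, -4], [-4, -2]]: det = -9·-2 − (-4)² = 2, trace = -11.
det > 0 so both eigenvalues share the sign of the trace; trace = -11 < 0 ⇒ both negative.

negative definite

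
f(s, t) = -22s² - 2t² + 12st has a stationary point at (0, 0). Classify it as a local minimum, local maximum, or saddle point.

local maximum

The Hessian at the origin is H = [[-44, 12], [12, -4]].
det H = -44·-4 − (12)² = 32 > 0 and H[1,1] = -44 < 0, so H is negative definite.
Therefore the origin is a local maximum.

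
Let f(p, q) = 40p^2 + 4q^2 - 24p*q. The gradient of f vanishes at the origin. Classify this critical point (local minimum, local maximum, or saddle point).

local minimum

The Hessian at the origin is H = [[80, -24], [-24, 8]].
det H = 80·8 − (-24)² = 64 > 0 and H[1,1] = 80 > 0, so H is positive definite.
Therefore the origin is a local minimum.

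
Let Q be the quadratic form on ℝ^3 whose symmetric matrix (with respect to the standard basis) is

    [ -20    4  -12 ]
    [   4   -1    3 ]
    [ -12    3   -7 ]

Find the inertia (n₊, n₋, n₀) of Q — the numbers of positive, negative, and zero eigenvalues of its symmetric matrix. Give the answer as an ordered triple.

Symmetric row and column elimination reduces A to a congruent diagonal form with pivots -20, -1/5, 2.
That gives 1 positive, 2 negative pivots.

(1, 2, 0)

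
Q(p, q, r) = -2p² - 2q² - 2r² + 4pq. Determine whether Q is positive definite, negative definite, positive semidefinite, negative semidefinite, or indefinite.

Write A = [[-2, 2, 0], [2, -2, 0], [0, 0, -2]].
Row-reducing A symmetrically gives the diagonal entries -2, 0, -2.
That gives 2 negative, 1 zero pivots.
Hence Q is negative semidefinite.

negative semidefinite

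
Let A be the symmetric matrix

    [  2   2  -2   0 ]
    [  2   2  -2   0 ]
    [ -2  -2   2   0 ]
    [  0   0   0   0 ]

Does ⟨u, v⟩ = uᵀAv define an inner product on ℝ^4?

Congruent diagonalization of A (simultaneous row and column reduction) yields pivots 2, 0, 0, 0.
That gives 1 positive, 3 zero pivots.
Hence Q is positive semidefinite.
⟨·,·⟩ is an inner product exactly when A is positive definite.

no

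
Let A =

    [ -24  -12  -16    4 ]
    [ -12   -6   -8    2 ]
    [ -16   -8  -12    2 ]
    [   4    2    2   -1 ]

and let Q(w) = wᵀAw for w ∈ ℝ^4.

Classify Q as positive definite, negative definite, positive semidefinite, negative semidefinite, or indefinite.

Row-reducing A symmetrically gives the diagonal entries -24, 0, -4/3, 0.
Counting signs: 2 negative, 2 zero.
Hence Q is negative semidefinite.

negative semidefinite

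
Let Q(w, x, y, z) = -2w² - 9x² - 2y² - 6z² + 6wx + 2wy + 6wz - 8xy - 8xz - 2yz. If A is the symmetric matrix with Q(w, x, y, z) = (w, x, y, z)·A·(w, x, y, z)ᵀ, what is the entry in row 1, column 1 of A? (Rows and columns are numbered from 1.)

-2

The coefficient of w² in Q is -2, and that is exactly A[1,1].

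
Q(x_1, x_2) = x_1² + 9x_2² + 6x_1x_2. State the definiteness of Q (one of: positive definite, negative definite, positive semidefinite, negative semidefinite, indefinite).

positive semidefinite

Write A = [[1, 3], [3, 9]].
Congruent diagonalization of A (simultaneous row and column reduction) yields pivots 1, 0.
That gives 1 positive, 1 zero pivots.
Hence Q is positive semidefinite.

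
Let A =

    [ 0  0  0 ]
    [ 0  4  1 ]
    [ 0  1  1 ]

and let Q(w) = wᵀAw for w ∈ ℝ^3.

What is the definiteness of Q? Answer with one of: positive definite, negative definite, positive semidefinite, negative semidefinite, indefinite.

Congruent diagonalization of A (simultaneous row and column reduction) yields pivots 0, 4, 3/4.
So there are 2 positive, 1 zero pivots.
Hence Q is positive semidefinite.

positive semidefinite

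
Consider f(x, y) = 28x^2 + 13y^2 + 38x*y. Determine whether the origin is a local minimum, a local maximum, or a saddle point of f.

The Hessian at the origin is H = [[56, 38], [38, 26]].
det H = 56·26 − (38)² = 12 > 0 and H[1,1] = 56 > 0, so H is positive definite.
Therefore the origin is a local minimum.

local minimum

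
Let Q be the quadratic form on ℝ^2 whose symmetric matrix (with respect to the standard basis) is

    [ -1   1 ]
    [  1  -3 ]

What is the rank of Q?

2

Symmetric row and column elimination reduces A to a congruent diagonal form with pivots -1, -2.
That gives 2 negative pivots.
The rank is the number of nonzero pivots: 2.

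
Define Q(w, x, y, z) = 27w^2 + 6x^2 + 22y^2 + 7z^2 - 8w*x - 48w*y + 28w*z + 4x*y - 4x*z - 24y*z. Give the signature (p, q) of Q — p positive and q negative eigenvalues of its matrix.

(3, 1)

Write A = [[27, -4, -24, 14], [-4, 6, 2, -2], [-24, 2, 22, -12], [14, -2, -12, 7]].
Applying the same elementary operations to the rows and columns of A produces a congruent diagonal matrix with entries 27, 146/27, 16/73, -5/4.
Counting signs: 3 positive, 1 negative.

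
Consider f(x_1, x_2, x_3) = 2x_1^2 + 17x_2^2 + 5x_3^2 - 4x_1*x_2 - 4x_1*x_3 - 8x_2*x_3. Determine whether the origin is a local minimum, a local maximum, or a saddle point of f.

local minimum

The Hessian at the origin is H = [[4, -4, -4], [-4, 34, -8], [-4, -8, 10]].
Symmetric row and column elimination reduces H to a congruent diagonal form with pivots 4, 30, 6/5.
So there are 3 positive pivots.
H is positive definite, so the origin is a strict local minimum.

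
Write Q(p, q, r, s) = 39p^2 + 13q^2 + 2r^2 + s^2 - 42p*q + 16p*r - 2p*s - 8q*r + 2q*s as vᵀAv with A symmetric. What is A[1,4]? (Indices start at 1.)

-1

The coefficient of p·s in Q is -2. For a symmetric A this equals A[1,4] + A[4,1] = 2·A[1,4].
So A[1,4] = -2/2 = -1.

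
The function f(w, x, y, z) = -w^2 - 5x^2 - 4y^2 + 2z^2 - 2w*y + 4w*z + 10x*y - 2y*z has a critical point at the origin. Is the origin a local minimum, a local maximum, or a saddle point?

The Hessian at the origin is H = [[-2, 0, -2, 4], [0, -10, 10, 0], [-2, 10, -8, -2], [4, 0, -2, 4]].
Row-reducing H symmetrically gives the diagonal entries -2, -10, 4, 3.
That gives 2 positive, 2 negative pivots.
H is indefinite, so the origin is a saddle point.

saddle point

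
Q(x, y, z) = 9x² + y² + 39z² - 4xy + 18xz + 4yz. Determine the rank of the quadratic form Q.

The symmetric matrix is A = [[9, -2, 9], [-2, 1, 2], [9, 2, 39]].
Applying the same elementary operations to the rows and columns of A produces a congruent diagonal matrix with entries 9, 5/9, 6/5.
Counting signs: 3 positive.
The rank is the number of nonzero pivots: 3.

3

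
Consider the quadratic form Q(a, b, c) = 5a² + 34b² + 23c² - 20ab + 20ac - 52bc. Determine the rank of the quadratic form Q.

The associated matrix is A = [[5, -10, 10], [-10, 34, -26], [10, -26, 23]].
Symmetric row and column elimination reduces A to a congruent diagonal form with pivots 5, 14, 3/7.
Counting signs: 3 positive.
The rank is the number of nonzero pivots: 3.

3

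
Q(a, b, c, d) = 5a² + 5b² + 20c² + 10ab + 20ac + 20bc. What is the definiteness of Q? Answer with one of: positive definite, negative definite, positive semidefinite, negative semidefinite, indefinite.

positive semidefinite

Write A = [[5, 5, 10, 0], [5, 5, 10, 0], [10, 10, 20, 0], [0, 0, 0, 0]].
Congruent diagonalization of A (simultaneous row and column reduction) yields pivots 5, 0, 0, 0.
That gives 1 positive, 3 zero pivots.
Hence Q is positive semidefinite.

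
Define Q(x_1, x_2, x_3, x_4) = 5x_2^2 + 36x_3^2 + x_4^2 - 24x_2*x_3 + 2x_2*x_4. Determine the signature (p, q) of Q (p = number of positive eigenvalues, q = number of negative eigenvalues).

(2, 0)

Write A = [[0, 0, 0, 0], [0, 5, -12, 1], [0, -12, 36, 0], [0, 1, 0, 1]].
Congruent diagonalization of A (simultaneous row and column reduction) yields pivots 0, 5, 36/5, 0.
Counting signs: 2 positive, 2 zero.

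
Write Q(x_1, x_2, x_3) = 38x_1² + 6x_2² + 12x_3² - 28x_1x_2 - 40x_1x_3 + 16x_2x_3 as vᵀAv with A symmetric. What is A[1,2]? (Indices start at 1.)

The coefficient of x_1·x_2 in Q is -28. For a symmetric A this equals A[1,2] + A[2,1] = 2·A[1,2].
So A[1,2] = -28/2 = -14.

-14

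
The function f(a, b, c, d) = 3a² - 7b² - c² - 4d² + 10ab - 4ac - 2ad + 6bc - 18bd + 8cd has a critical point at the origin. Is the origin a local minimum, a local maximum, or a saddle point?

saddle point

The Hessian at the origin is H = [[6, 10, -4, -2], [10, -14, 6, -18], [-4, 6, -2, 8], [-2, -18, 8, -8]].
Symmetric row and column elimination reduces H to a congruent diagonal form with pivots 6, -92/3, 13/23, -30/13.
So there are 2 positive, 2 negative pivots.
H is indefinite, so the origin is a saddle point.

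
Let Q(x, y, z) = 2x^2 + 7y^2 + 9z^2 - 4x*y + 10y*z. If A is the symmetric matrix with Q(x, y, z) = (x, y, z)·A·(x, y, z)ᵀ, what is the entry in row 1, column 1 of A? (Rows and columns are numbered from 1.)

2

The coefficient of x^2 in Q is 2, and that is exactly A[1,1].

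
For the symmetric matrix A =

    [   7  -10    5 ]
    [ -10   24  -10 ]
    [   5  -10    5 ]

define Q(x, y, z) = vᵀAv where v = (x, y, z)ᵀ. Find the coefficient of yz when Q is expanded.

-20

The coefficient of yz is A[2,3] + A[3,2] = 2·(-10) = -20.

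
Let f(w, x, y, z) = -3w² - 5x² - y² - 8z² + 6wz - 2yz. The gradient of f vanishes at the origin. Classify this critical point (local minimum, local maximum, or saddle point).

The Hessian at the origin is H = [[-6, 0, 0, 6], [0, -10, 0, 0], [0, 0, -2, -2], [6, 0, -2, -16]].
Symmetric row and column elimination reduces H to a congruent diagonal form with pivots -6, -10, -2, -8.
That gives 4 negative pivots.
H is negative definite, so the origin is a strict local maximum.

local maximum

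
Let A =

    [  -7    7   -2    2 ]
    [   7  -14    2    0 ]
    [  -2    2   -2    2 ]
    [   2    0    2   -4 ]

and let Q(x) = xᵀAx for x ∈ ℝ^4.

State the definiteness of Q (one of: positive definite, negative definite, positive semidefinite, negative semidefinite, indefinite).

Leading principal minors: Δ_1 = -7, Δ_2 = 49, Δ_3 = -70, Δ_4 = 100.
The signs alternate starting with Δ_1 < 0, so by Sylvester's criterion Q is negative definite.

negative definite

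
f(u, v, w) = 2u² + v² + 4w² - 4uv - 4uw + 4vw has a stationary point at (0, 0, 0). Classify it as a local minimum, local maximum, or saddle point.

saddle point

The Hessian at the origin is H = [[4, -4, -4], [-4, 2, 4], [-4, 4, 8]].
Symmetric row and column elimination reduces H to a congruent diagonal form with pivots 4, -2, 4.
That gives 2 positive, 1 negative pivots.
H is indefinite, so the origin is a saddle point.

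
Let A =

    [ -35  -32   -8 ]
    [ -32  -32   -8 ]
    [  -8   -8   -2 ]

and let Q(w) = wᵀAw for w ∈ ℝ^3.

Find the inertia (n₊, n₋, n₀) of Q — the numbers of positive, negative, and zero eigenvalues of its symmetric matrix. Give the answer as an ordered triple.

(0, 2, 1)

Row-reducing A symmetrically gives the diagonal entries -35, -96/35, 0.
That gives 2 negative, 1 zero pivots.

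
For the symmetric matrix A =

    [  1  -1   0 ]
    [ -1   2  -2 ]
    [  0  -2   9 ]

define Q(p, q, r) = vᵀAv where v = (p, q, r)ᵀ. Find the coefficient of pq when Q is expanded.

The coefficient of pq is A[1,2] + A[2,1] = 2·(-1) = -2.

-2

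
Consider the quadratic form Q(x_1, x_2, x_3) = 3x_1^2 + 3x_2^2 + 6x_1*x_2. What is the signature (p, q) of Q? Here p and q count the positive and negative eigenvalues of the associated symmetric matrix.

The associated matrix is A = [[3, 3, 0], [3, 3, 0], [0, 0, 0]].
Row-reducing A symmetrically gives the diagonal entries 3, 0, 0.
That gives 1 positive, 2 zero pivots.

(1, 0)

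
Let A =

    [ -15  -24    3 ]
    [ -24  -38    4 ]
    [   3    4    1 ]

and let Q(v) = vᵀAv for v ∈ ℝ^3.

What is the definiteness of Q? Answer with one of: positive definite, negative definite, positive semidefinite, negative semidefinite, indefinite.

Applying the same elementary operations to the rows and columns of A produces a congruent diagonal matrix with entries -15, 2/5, 0.
So there are 1 positive, 1 negative, 1 zero pivots.
Hence Q is indefinite.

indefinite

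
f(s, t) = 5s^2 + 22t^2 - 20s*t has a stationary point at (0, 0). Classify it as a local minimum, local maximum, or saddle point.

local minimum

The Hessian at the origin is H = [[10, -20], [-20, 44]].
det H = 10·44 − (-20)² = 40 > 0 and H[1,1] = 10 > 0, so H is positive definite.
Therefore the origin is a local minimum.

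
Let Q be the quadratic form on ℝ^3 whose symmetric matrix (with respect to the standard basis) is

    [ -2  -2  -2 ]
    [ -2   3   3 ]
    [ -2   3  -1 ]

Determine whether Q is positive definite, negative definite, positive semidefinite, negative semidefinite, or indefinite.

Symmetric row and column elimination reduces A to a congruent diagonal form with pivots -2, 5, -4.
That gives 1 positive, 2 negative pivots.
Hence Q is indefinite.

indefinite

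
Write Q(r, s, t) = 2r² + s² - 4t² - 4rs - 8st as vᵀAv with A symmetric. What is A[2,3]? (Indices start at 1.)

-4

The coefficient of s·t in Q is -8. For a symmetric A this equals A[2,3] + A[3,2] = 2·A[2,3].
So A[2,3] = -8/2 = -4.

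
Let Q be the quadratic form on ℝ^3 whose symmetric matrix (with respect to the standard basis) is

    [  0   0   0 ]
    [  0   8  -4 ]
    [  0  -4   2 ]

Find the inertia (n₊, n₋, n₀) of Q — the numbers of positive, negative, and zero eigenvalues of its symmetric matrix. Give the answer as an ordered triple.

Applying the same elementary operations to the rows and columns of A produces a congruent diagonal matrix with entries 0, 8, 0.
Counting signs: 1 positive, 2 zero.

(1, 0, 2)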